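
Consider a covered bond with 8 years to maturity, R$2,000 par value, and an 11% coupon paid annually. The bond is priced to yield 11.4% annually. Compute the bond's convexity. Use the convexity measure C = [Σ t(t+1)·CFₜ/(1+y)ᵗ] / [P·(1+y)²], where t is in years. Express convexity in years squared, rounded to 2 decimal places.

36.22

With y = 0.114:
  t   CF        PV=CF/(1+0.114)^t    t·PV        t(t+1)·PV
  1       220.00       197.4865       197.4865         394.9731
  2       220.00       177.2770       354.5539       1,063.6618
  3       220.00       159.1355       477.4065       1,909.6262
  4       220.00       142.8506       571.4022       2,857.0110
  5       220.00       128.2321       641.1605       3,846.9628
  6       220.00       115.1096       690.6576       4,834.6031
  7       220.00       103.3300       723.3099       5,786.4789
  8     2,220.00       935.9905     7,487.9241      67,391.3171
  Σ                  1,959.4117    11,143.9012      88,084.6338
P = 1,959.4117.
Convexity = Σ t(t+1)·PV / [P·(1+y)²] = 88,084.6338 / (1,959.4117 × 1.240996) = 36.22464.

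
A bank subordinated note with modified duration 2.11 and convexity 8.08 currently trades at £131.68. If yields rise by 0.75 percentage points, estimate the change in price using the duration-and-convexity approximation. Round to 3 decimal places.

-£2.054

Duration effect: -D_mod·Δy = -2.11 × (+0.0075) = -0.015825
Convexity effect: ½·C·(Δy)² = 0.5 × 8.08 × (0.0075)² = +0.00022725
ΔP/P ≈ -0.015825 + 0.00022725 = -0.01559775
ΔP ≈ 131.68 × (-0.01559775) = -2.05391172.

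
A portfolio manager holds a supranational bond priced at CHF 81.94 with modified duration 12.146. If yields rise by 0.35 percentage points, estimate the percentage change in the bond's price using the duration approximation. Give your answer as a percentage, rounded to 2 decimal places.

Duration approximation: ΔP/P ≈ -D_mod · Δy = -12.146 × (+0.0035) = -0.042511.
As a percentage: -4.2511%.

-4.25%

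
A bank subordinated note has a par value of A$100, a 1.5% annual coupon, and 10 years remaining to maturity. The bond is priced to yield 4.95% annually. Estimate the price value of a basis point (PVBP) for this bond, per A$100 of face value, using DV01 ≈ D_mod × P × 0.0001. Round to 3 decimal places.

Periodic yield y = 0.0495.
  t   CF        PV=CF/(1+0.0495)^t    t·PV
  1         1.50         1.4293         1.4293
  2         1.50         1.3618         2.7237
  3         1.50         1.2976         3.8928
  4         1.50         1.2364         4.9456
  5         1.50         1.1781         5.8905
  6         1.50         1.1225         6.7352
  7         1.50         1.0696         7.4871
  8         1.50         1.0191         8.1531
  9         1.50         0.9711         8.7396
  10      101.50        62.6097       626.0970
  Σ                     73.2952       676.0938
P = 73.2952; D_Mac = 9.22426 yrs; D_mod = 8.78919 yrs.
DV01 ≈ 8.78919 × 73.2952 × 0.0001 = 0.064421.

A$0.064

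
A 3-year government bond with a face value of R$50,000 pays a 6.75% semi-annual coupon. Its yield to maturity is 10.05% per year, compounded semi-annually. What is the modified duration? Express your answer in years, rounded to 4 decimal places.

2.6214 years

Periodic yield y = 0.05025. First find Macaulay duration:
  t   CF        PV=CF/(1+0.05025)^t    t·PV
  1     1,687.50     1,606.7603     1,606.7603
  2     1,687.50     1,529.8836     3,059.7673
  3     1,687.50     1,456.6852     4,370.0556
  4     1,687.50     1,386.9890     5,547.9560
  5     1,687.50     1,320.6275     6,603.1374
  6    51,687.50    38,514.9542   231,089.7251
  Σ                 45,815.8998   252,277.4018
P = 45,815.8998; Macaulay duration = 252,277.4018 / 45,815.8998 = 5.50633 half-year periods = 2.75316 years.
Modified duration = D_Mac / (1 + y) = 2.75316 / 1.05025 = 2.62144 years.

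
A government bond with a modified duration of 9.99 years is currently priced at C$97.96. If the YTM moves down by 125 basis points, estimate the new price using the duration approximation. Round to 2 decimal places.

Duration approximation: ΔP/P ≈ -D_mod · Δy = -9.99 × (-0.0125) = +0.124875.
New price ≈ 97.96 × (1 + 0.124875) = 110.192755.

C$110.19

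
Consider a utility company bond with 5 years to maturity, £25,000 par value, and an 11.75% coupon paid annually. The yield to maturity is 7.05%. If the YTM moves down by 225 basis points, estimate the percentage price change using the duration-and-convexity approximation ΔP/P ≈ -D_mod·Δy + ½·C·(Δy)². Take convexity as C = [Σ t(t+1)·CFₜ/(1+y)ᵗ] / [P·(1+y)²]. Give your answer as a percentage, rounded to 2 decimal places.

With y = 0.0705:
  t   CF        PV=CF/(1+0.0705)^t    t·PV        t(t+1)·PV
  1     2,937.50     2,744.0448     2,744.0448       5,488.0897
  2     2,937.50     2,563.3301     5,126.6601      15,379.9804
  3     2,937.50     2,394.5166     7,183.5499      28,734.1997
  4     2,937.50     2,236.8208     8,947.2831      44,736.4156
  5    27,937.50    19,872.5767    99,362.8836     596,177.3016
  Σ                 29,811.2891   123,364.4216     690,515.9871
P = 29,811.2891; D_Mac = 4.13818 yrs; D_mod = 3.86565 yrs; C = 20.21248.
Duration effect: -3.86565 × (-0.0225) = +0.086977
Convexity effect: 0.5 × 20.21248 × (-0.0225)² = +0.0051163
ΔP/P ≈ +0.086977 + 0.0051163 = +0.092093 = +9.2093%.

+9.21%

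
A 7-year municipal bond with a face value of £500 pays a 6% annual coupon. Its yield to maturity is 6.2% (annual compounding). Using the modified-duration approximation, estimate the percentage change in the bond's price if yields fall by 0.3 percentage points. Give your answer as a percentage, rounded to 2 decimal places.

+1.67%

Periodic yield y = 0.062. Modified duration first:
  t   CF        PV=CF/(1+0.062)^t    t·PV
  1        30.00        28.2486        28.2486
  2        30.00        26.5994        53.1988
  3        30.00        25.0465        75.1396
  4        30.00        23.5843        94.3372
  5        30.00        22.2074       111.0372
  6        30.00        20.9110       125.4658
  7       530.00       347.8598     2,435.0187
  Σ                    494.4571     2,922.4460
P = 494.4571; D_Mac = 5.91041 yrs; D_mod = 5.91041/(1+0.062) = 5.56536 yrs.
ΔP/P ≈ -D_mod · Δy = -5.56536 × (-0.003) = +0.016696 = +1.6696%.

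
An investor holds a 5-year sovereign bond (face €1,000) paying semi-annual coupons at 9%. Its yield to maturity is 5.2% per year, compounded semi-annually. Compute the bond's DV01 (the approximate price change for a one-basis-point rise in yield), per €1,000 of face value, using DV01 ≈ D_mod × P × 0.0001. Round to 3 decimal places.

Periodic yield y = 0.026.
  t   CF        PV=CF/(1+0.026)^t    t·PV
  1        45.00        43.8596        43.8596
  2        45.00        42.7482        85.4964
  3        45.00        41.6649       124.9947
  4        45.00        40.6091       162.4363
  5        45.00        39.5800       197.9000
  6        45.00        38.5770       231.4619
  7        45.00        37.5994       263.1958
  8        45.00        36.6466       293.1728
  9        45.00        35.7179       321.4614
  10    1,045.00       808.4305     8,084.3049
  Σ                  1,165.4332     9,808.2838
P = 1,165.4332; D_Mac = 8.41600 half-year periods = 4.20800 yrs; D_mod = 4.10136 yrs.
DV01 ≈ 4.10136 × 1,165.4332 × 0.0001 = 0.477987.

€0.478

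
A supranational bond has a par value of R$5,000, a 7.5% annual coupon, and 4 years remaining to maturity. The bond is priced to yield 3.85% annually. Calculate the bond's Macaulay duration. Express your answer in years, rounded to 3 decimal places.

3.627 years

Periodic yield y = 0.0385. Discount each cash flow and weight by its year:
  t   CF        PV=CF/(1+0.0385)^t    t·PV
  1       375.00       361.0977       361.0977
  2       375.00       347.7109       695.4217
  3       375.00       334.8203     1,004.4609
  4     5,375.00     4,621.1755    18,484.7021
  Σ                  5,664.8044    20,545.6825
Price P = Σ PV = 5,664.8044.
Macaulay duration = Σ(t·PV) / P = 20,545.6825 / 5,664.8044 = 3.62690 years.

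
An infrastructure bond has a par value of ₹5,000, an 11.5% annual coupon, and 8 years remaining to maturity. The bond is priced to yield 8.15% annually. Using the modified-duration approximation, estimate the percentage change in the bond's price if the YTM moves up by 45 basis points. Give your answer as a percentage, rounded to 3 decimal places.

-2.432%

Periodic yield y = 0.0815. Modified duration first:
  t   CF        PV=CF/(1+0.0815)^t    t·PV
  1       575.00       531.6690       531.6690
  2       575.00       491.6033       983.2066
  3       575.00       454.5569     1,363.6708
  4       575.00       420.3023     1,681.2091
  5       575.00       388.6290     1,943.1451
  6       575.00       359.3426     2,156.0556
  7       575.00       332.2632     2,325.8421
  8     5,575.00     2,978.7406    23,829.9246
  Σ                  5,957.1068    34,814.7228
P = 5,957.1068; D_Mac = 5.84423 yrs; D_mod = 5.84423/(1+0.0815) = 5.40382 yrs.
ΔP/P ≈ -D_mod · Δy = -5.40382 × (+0.0045) = -0.024317 = -2.4317%.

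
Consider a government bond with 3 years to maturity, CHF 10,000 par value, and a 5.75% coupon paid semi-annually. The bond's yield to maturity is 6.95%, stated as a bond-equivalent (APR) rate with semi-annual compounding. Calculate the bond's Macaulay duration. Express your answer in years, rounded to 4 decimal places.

2.7941 years

Periodic yield y = 0.03475. Discount each cash flow and weight by its period:
  t   CF        PV=CF/(1+0.03475)^t    t·PV
  1       287.50       277.8449       277.8449
  2       287.50       268.5140       537.0281
  3       287.50       259.4965       778.4896
  4       287.50       250.7819     1,003.1274
  5       287.50       242.3598     1,211.7992
  6    10,287.50     8,381.0270    50,286.1618
  Σ                  9,680.0241    54,094.4509
Price P = Σ PV = 9,680.0241.
Macaulay duration = Σ(t·PV) / P = 54,094.4509 / 9,680.0241 = 5.58826 half-year periods.
In years: 5.58826 / 2 = 2.79413 years.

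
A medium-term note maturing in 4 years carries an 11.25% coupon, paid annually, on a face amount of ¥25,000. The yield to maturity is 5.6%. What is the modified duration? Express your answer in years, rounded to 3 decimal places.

Periodic yield y = 0.056. First find Macaulay duration:
  t   CF        PV=CF/(1+0.056)^t    t·PV
  1     2,812.50     2,663.3523     2,663.3523
  2     2,812.50     2,522.1139     5,044.2278
  3     2,812.50     2,388.3654     7,165.0963
  4    27,812.50    22,365.7958    89,463.1832
  Σ                 29,939.6274   104,335.8596
P = 29,939.6274; Macaulay duration = 104,335.8596 / 29,939.6274 = 3.48488 years.
Modified duration = D_Mac / (1 + y) = 3.48488 / 1.056 = 3.30007 years.

3.300 years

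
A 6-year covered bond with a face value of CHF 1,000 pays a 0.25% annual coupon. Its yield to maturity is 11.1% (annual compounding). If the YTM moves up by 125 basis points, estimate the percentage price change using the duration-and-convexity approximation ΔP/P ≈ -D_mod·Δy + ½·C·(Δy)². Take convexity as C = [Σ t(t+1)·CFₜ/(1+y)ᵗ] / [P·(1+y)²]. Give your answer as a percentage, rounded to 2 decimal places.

With y = 0.111:
  t   CF        PV=CF/(1+0.111)^t    t·PV        t(t+1)·PV
  1         2.50         2.2502         2.2502           4.5005
  2         2.50         2.0254         4.0508          12.1524
  3         2.50         1.8230         5.4691          21.8766
  4         2.50         1.6409         6.5636          32.8181
  5         2.50         1.4770         7.3848          44.3089
  6     1,002.50       533.0894     3,198.5363      22,389.7538
  Σ                    542.3059     3,224.2549      22,505.4103
P = 542.3059; D_Mac = 5.94545 yrs; D_mod = 5.35144 yrs; C = 33.62130.
Duration effect: -5.35144 × (+0.0125) = -0.066893
Convexity effect: 0.5 × 33.62130 × (0.0125)² = +0.0026267
ΔP/P ≈ -0.066893 + 0.0026267 = -0.064266 = -6.4266%.

-6.43%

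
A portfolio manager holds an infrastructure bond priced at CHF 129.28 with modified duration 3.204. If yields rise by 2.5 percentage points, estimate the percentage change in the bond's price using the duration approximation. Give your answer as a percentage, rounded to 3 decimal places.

Duration approximation: ΔP/P ≈ -D_mod · Δy = -3.204 × (+0.025) = -0.080100.
As a percentage: -8.0100%.

-8.010%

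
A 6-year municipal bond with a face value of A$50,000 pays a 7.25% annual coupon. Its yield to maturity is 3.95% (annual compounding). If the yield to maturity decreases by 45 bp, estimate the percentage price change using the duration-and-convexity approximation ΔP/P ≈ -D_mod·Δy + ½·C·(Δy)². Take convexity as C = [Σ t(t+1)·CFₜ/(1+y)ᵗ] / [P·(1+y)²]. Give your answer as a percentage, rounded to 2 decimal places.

+2.26%

With y = 0.0395:
  t   CF        PV=CF/(1+0.0395)^t    t·PV        t(t+1)·PV
  1     3,625.00     3,487.2535     3,487.2535       6,974.5070
  2     3,625.00     3,354.7412     6,709.4824      20,128.4473
  3     3,625.00     3,227.2643     9,681.7928      38,727.1712
  4     3,625.00     3,104.6313    12,418.5253      62,092.6267
  5     3,625.00     2,986.6583    14,933.2916      89,599.7499
  6    53,625.00    42,503.0742   255,018.4452   1,785,129.1163
  Σ                 58,663.6228   302,248.7909   2,002,651.6183
P = 58,663.6228; D_Mac = 5.15224 yrs; D_mod = 4.95646 yrs; C = 31.59276.
Duration effect: -4.95646 × (-0.0045) = +0.022304
Convexity effect: 0.5 × 31.59276 × (-0.0045)² = +0.0003199
ΔP/P ≈ +0.022304 + 0.0003199 = +0.022624 = +2.2624%.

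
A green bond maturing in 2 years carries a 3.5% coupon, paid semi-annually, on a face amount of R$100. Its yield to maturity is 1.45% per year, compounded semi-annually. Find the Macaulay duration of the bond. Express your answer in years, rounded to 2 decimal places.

1.95 years

Periodic yield y = 0.00725. Discount each cash flow and weight by its period:
  t   CF        PV=CF/(1+0.00725)^t    t·PV
  1         1.75         1.7374         1.7374
  2         1.75         1.7249         3.4498
  3         1.75         1.7125         5.1374
  4       101.75        98.8520       395.4079
  Σ                    104.0268       405.7325
Price P = Σ PV = 104.0268.
Macaulay duration = Σ(t·PV) / P = 405.7325 / 104.0268 = 3.90027 half-year periods.
In years: 3.90027 / 2 = 1.95014 years.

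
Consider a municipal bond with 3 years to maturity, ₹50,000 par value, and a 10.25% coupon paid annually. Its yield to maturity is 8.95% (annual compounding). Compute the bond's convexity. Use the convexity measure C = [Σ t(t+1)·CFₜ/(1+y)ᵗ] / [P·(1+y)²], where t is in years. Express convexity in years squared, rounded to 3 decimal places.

With y = 0.0895:
  t   CF        PV=CF/(1+0.0895)^t    t·PV        t(t+1)·PV
  1     5,125.00     4,703.9927     4,703.9927       9,407.9853
  2     5,125.00     4,317.5701     8,635.1403      25,905.4208
  3    55,125.00    42,625.2460   127,875.7381     511,502.9524
  Σ                 51,646.8088   141,214.8710     546,816.3585
P = 51,646.8088.
Convexity = Σ t(t+1)·PV / [P·(1+y)²] = 546,816.3585 / (51,646.8088 × 1.187010) = 8.91956.

8.920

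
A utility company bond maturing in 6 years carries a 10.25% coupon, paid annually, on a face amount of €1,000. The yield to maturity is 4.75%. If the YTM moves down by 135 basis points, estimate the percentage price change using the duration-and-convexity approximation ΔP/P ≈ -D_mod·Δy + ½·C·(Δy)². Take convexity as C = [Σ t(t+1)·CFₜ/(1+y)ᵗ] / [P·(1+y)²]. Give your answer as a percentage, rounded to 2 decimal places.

With y = 0.0475:
  t   CF        PV=CF/(1+0.0475)^t    t·PV        t(t+1)·PV
  1       102.50        97.8520        97.8520         195.7041
  2       102.50        93.4148       186.8296         560.4889
  3       102.50        89.1788       267.5365       1,070.1460
  4       102.50        85.1349       340.5397       1,702.6984
  5       102.50        81.2744       406.3719       2,438.2316
  6     1,102.50       834.5539     5,007.3236      35,051.2652
  Σ                  1,281.4089     6,306.4534      41,018.5342
P = 1,281.4089; D_Mac = 4.92150 yrs; D_mod = 4.69833 yrs; C = 29.17322.
Duration effect: -4.69833 × (-0.0135) = +0.063427
Convexity effect: 0.5 × 29.17322 × (-0.0135)² = +0.0026584
ΔP/P ≈ +0.063427 + 0.0026584 = +0.066086 = +6.6086%.

+6.61%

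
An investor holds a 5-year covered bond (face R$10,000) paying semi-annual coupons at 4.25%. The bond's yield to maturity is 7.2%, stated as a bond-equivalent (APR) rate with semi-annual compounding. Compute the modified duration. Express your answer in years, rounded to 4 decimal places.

4.3631 years

Periodic yield y = 0.036. First find Macaulay duration:
  t   CF        PV=CF/(1+0.036)^t    t·PV
  1       212.50       205.1158       205.1158
  2       212.50       197.9883       395.9765
  3       212.50       191.1084       573.3251
  4       212.50       184.4675       737.8701
  5       212.50       178.0575       890.2873
  6       212.50       171.8701     1,031.2208
  7       212.50       165.8978     1,161.2847
  8       212.50       160.1330     1,281.0642
  9       212.50       154.5686     1,391.1170
  10   10,212.50     7,170.2536    71,702.5359
  Σ                  8,779.4605    79,369.7972
P = 8,779.4605; Macaulay duration = 79,369.7972 / 8,779.4605 = 9.04040 half-year periods = 4.52020 years.
Modified duration = D_Mac / (1 + y) = 4.52020 / 1.036 = 4.36313 years.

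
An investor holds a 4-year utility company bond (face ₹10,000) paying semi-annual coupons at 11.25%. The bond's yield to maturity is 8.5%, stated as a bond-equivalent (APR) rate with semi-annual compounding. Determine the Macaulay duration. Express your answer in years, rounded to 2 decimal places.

3.36 years

Periodic yield y = 0.0425. Discount each cash flow and weight by its period:
  t   CF        PV=CF/(1+0.0425)^t    t·PV
  1       562.50       539.5683       539.5683
  2       562.50       517.5716     1,035.1431
  3       562.50       496.4715     1,489.4145
  4       562.50       476.2317     1,904.9267
  5       562.50       456.8169     2,284.0847
  6       562.50       438.1937     2,629.1623
  7       562.50       420.3297     2,942.3079
  8    10,562.50     7,571.0866    60,568.6927
  Σ                 10,916.2700    73,393.3003
Price P = Σ PV = 10,916.2700.
Macaulay duration = Σ(t·PV) / P = 73,393.3003 / 10,916.2700 = 6.72329 half-year periods.
In years: 6.72329 / 2 = 3.36165 years.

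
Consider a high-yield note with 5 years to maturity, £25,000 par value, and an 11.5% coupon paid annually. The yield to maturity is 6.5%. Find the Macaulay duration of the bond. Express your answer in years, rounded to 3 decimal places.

Periodic yield y = 0.065. Discount each cash flow and weight by its year:
  t   CF        PV=CF/(1+0.065)^t    t·PV
  1     2,875.00     2,699.5305     2,699.5305
  2     2,875.00     2,534.7704     5,069.5409
  3     2,875.00     2,380.0661     7,140.1984
  4     2,875.00     2,234.8039     8,939.2155
  5    27,875.00    20,345.4283   101,727.1416
  Σ                 30,194.5993   125,575.6269
Price P = Σ PV = 30,194.5993.
Macaulay duration = Σ(t·PV) / P = 125,575.6269 / 30,194.5993 = 4.15888 years.

4.159 years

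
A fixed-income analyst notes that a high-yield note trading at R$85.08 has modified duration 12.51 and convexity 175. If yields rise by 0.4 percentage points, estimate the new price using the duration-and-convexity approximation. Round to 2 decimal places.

Duration effect: -D_mod·Δy = -12.51 × (+0.004) = -0.050040
Convexity effect: ½·C·(Δy)² = 0.5 × 175 × (0.004)² = +0.0014000
ΔP/P ≈ -0.050040 + 0.0014000 = -0.048640
New price ≈ 85.08 × (1 - 0.048640) = 80.9417088.

R$80.94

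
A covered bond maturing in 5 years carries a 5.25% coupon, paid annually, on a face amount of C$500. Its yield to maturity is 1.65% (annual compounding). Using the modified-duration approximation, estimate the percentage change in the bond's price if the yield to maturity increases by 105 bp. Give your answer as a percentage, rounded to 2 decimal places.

Periodic yield y = 0.0165. Modified duration first:
  t   CF        PV=CF/(1+0.0165)^t    t·PV
  1        26.25        25.8239        25.8239
  2        26.25        25.4047        50.8095
  3        26.25        24.9924        74.9771
  4        26.25        24.5867        98.3467
  5       526.25       484.9034     2,424.5168
  Σ                    585.7110     2,674.4739
P = 585.7110; D_Mac = 4.56620 yrs; D_mod = 4.56620/(1+0.0165) = 4.49208 yrs.
ΔP/P ≈ -D_mod · Δy = -4.49208 × (+0.0105) = -0.047167 = -4.7167%.

-4.72%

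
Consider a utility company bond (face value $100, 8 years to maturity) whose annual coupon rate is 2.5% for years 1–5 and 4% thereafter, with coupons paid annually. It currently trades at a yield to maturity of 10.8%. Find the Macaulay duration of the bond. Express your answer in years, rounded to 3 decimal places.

7.077 years

Periodic yield y = 0.108. Discount each cash flow and weight by its year:
  t   CF        PV=CF/(1+0.108)^t    t·PV
  1         2.50         2.2563         2.2563
  2         2.50         2.0364         4.0728
  3         2.50         1.8379         5.5137
  4         2.50         1.6588         6.6350
  5         2.50         1.4971         7.4853
  6         4.00         2.1618        12.9710
  7         4.00         1.9511        13.6578
  8       104.00        45.7842       366.2733
  Σ                     59.1835       418.8651
Price P = Σ PV = 59.1835.
Macaulay duration = Σ(t·PV) / P = 418.8651 / 59.1835 = 7.07740 years.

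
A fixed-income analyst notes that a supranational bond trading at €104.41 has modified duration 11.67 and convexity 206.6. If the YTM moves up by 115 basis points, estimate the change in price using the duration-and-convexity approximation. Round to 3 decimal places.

-€12.586

Duration effect: -D_mod·Δy = -11.67 × (+0.0115) = -0.134205
Convexity effect: ½·C·(Δy)² = 0.5 × 206.6 × (0.0115)² = +0.013661425
ΔP/P ≈ -0.134205 + 0.013661425 = -0.120543575
ΔP ≈ 104.41 × (-0.120543575) = -12.58595466575.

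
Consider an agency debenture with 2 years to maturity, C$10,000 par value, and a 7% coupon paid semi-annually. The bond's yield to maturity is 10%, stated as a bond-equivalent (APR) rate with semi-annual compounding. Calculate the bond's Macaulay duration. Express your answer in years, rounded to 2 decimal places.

1.90 years

Periodic yield y = 0.05. Discount each cash flow and weight by its period:
  t   CF        PV=CF/(1+0.05)^t    t·PV
  1       350.00       333.3333       333.3333
  2       350.00       317.4603       634.9206
  3       350.00       302.3432       907.0295
  4    10,350.00     8,514.9706    34,059.8825
  Σ                  9,468.1074    35,935.1659
Price P = Σ PV = 9,468.1074.
Macaulay duration = Σ(t·PV) / P = 35,935.1659 / 9,468.1074 = 3.79539 half-year periods.
In years: 3.79539 / 2 = 1.89770 years.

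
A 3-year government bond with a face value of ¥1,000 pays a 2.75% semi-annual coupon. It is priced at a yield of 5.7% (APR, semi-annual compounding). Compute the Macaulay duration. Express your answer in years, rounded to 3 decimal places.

Periodic yield y = 0.0285. Discount each cash flow and weight by its period:
  t   CF        PV=CF/(1+0.0285)^t    t·PV
  1        13.75        13.3690        13.3690
  2        13.75        12.9985        25.9971
  3        13.75        12.6383        37.9150
  4        13.75        12.2881        49.1525
  5        13.75        11.9476        59.7381
  6     1,013.75       856.4561     5,138.7364
  Σ                    919.6976     5,324.9080
Price P = Σ PV = 919.6976.
Macaulay duration = Σ(t·PV) / P = 5,324.9080 / 919.6976 = 5.78985 half-year periods.
In years: 5.78985 / 2 = 2.89492 years.

2.895 years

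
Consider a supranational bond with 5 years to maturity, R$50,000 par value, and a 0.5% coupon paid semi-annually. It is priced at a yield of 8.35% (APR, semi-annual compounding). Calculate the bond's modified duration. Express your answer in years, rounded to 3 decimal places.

Periodic yield y = 0.04175. First find Macaulay duration:
  t   CF        PV=CF/(1+0.04175)^t    t·PV
  1       125.00       119.9904       119.9904
  2       125.00       115.1816       230.3631
  3       125.00       110.5655       331.6964
  4       125.00       106.1344       424.5374
  5       125.00       101.8808       509.4041
  6       125.00        97.7978       586.7866
  7       125.00        93.8784       657.1485
  8       125.00        90.1160       720.9281
  9       125.00        86.5044       778.5400
  10   50,125.00    33,298.0878   332,980.8782
  Σ                 34,220.1370   337,340.2728
P = 34,220.1370; Macaulay duration = 337,340.2728 / 34,220.1370 = 9.85795 half-year periods = 4.92897 years.
Modified duration = D_Mac / (1 + y) = 4.92897 / 1.04175 = 4.73144 years.

4.731 years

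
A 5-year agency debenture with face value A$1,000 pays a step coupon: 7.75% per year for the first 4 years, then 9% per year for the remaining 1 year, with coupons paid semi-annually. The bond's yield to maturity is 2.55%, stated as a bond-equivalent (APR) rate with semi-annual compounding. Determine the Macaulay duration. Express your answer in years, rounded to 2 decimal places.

Periodic yield y = 0.01275. Discount each cash flow and weight by its period:
  t   CF        PV=CF/(1+0.01275)^t    t·PV
  1        38.75        38.2622        38.2622
  2        38.75        37.7805        75.5609
  3        38.75        37.3048       111.9145
  4        38.75        36.8352       147.3407
  5        38.75        36.3714       181.8572
  6        38.75        35.9135       215.4812
  7        38.75        35.4614       248.2298
  8        38.75        35.0150       280.1197
  9        45.00        40.1506       361.3556
  10    1,045.00       920.6483     9,206.4833
  Σ                  1,253.7429    10,866.6051
Price P = Σ PV = 1,253.7429.
Macaulay duration = Σ(t·PV) / P = 10,866.6051 / 1,253.7429 = 8.66733 half-year periods.
In years: 8.66733 / 2 = 4.33367 years.

4.33 years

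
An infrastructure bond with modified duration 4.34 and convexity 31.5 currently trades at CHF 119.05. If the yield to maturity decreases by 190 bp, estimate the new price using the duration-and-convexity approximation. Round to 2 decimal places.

Duration effect: -D_mod·Δy = -4.34 × (-0.019) = +0.082460
Convexity effect: ½·C·(Δy)² = 0.5 × 31.5 × (-0.019)² = +0.00568575
ΔP/P ≈ +0.082460 + 0.00568575 = +0.08814575
New price ≈ 119.05 × (1 + 0.08814575) = 129.5437515375.

CHF 129.54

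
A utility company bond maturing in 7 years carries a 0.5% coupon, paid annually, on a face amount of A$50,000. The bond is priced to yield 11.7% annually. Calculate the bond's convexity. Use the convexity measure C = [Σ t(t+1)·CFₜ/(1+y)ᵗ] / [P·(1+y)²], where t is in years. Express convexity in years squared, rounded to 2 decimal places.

43.51

With y = 0.117:
  t   CF        PV=CF/(1+0.117)^t    t·PV        t(t+1)·PV
  1       250.00       223.8138       223.8138         447.6276
  2       250.00       200.3704       400.7409       1,202.2227
  3       250.00       179.3827       538.1480       2,152.5921
  4       250.00       160.5933       642.3730       3,211.8652
  5       250.00       143.7719       718.8597       4,313.1583
  6       250.00       128.7126       772.2754       5,405.9280
  7    50,250.00    23,161.3492   162,129.4444   1,297,035.5548
  Σ                 24,197.9939   165,425.6552   1,313,768.9487
P = 24,197.9939.
Convexity = Σ t(t+1)·PV / [P·(1+y)²] = 1,313,768.9487 / (24,197.9939 × 1.247689) = 43.51443.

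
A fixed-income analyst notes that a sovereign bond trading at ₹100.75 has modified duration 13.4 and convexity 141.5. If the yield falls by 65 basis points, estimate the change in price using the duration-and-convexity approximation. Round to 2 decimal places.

+₹9.08

Duration effect: -D_mod·Δy = -13.4 × (-0.0065) = +0.087100
Convexity effect: ½·C·(Δy)² = 0.5 × 141.5 × (-0.0065)² = +0.0029891875
ΔP/P ≈ +0.087100 + 0.0029891875 = +0.0900891875
ΔP ≈ 100.75 × (+0.0900891875) = +9.076485640625.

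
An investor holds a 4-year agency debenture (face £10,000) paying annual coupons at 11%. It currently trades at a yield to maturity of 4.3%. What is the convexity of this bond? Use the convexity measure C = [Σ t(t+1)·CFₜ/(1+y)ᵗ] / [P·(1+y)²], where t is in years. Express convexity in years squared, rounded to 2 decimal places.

With y = 0.043:
  t   CF        PV=CF/(1+0.043)^t    t·PV        t(t+1)·PV
  1     1,100.00     1,054.6500     1,054.6500       2,109.3001
  2     1,100.00     1,011.1697     2,022.3395       6,067.0185
  3     1,100.00       969.4820     2,908.4461      11,633.7843
  4    11,100.00     9,379.6308    37,518.5233     187,592.6164
  Σ                 12,414.9326    43,503.9589     207,402.7193
P = 12,414.9326.
Convexity = Σ t(t+1)·PV / [P·(1+y)²] = 207,402.7193 / (12,414.9326 × 1.087849) = 15.35683.

15.36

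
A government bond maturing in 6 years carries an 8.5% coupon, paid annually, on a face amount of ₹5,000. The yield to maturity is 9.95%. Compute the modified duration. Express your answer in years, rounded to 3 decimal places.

4.458 years

Periodic yield y = 0.0995. First find Macaulay duration:
  t   CF        PV=CF/(1+0.0995)^t    t·PV
  1       425.00       386.5393       386.5393
  2       425.00       351.5592       703.1184
  3       425.00       319.7446       959.2338
  4       425.00       290.8091     1,163.2364
  5       425.00       264.4921     1,322.4607
  6     5,425.00     3,070.6360    18,423.8161
  Σ                  4,683.7804    22,958.4048
P = 4,683.7804; Macaulay duration = 22,958.4048 / 4,683.7804 = 4.90168 years.
Modified duration = D_Mac / (1 + y) = 4.90168 / 1.0995 = 4.45810 years.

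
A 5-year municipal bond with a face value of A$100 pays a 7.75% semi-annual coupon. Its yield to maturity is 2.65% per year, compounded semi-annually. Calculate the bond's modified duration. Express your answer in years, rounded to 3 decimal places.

Periodic yield y = 0.01325. First find Macaulay duration:
  t   CF        PV=CF/(1+0.01325)^t    t·PV
  1        3.875         3.8243         3.8243
  2        3.875         3.7743         7.5486
  3        3.875         3.7250        11.1749
  4        3.875         3.6763        14.7050
  5        3.875         3.6282        18.1409
  6        3.875         3.5807        21.4844
  7        3.875         3.5339        24.7374
  8        3.875         3.4877        27.9016
  9        3.875         3.4421        30.9788
  10     103.875        91.0636       910.6362
  Σ                    123.7361     1,071.1321
P = 123.7361; Macaulay duration = 1,071.1321 / 123.7361 = 8.65659 half-year periods = 4.32829 years.
Modified duration = D_Mac / (1 + y) = 4.32829 / 1.01325 = 4.27169 years.

4.272 years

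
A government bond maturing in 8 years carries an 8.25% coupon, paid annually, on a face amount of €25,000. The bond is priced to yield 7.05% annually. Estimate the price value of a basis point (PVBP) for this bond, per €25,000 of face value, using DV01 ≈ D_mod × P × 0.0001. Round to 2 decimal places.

€15.59

Periodic yield y = 0.0705.
  t   CF        PV=CF/(1+0.0705)^t    t·PV
  1     2,062.50     1,926.6698     1,926.6698
  2     2,062.50     1,799.7849     3,599.5699
  3     2,062.50     1,681.2564     5,043.7691
  4     2,062.50     1,570.5337     6,282.1350
  5     2,062.50     1,467.1030     7,335.5149
  6     2,062.50     1,370.4839     8,222.9032
  7     2,062.50     1,280.2278     8,961.5946
  8    27,062.50    15,691.8642   125,534.9135
  Σ                 26,787.9237   166,907.0700
P = 26,787.9237; D_Mac = 6.23068 yrs; D_mod = 5.82035 yrs.
DV01 ≈ 5.82035 × 26,787.9237 × 0.0001 = 15.591506.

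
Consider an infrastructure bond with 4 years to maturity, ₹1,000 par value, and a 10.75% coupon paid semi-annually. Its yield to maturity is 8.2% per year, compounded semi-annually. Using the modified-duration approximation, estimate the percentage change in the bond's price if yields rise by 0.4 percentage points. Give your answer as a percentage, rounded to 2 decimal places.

-1.30%

Periodic yield y = 0.041. Modified duration first:
  t   CF        PV=CF/(1+0.041)^t    t·PV
  1        53.75        51.6330        51.6330
  2        53.75        49.5995        99.1989
  3        53.75        47.6460       142.9379
  4        53.75        45.7694       183.0777
  5        53.75        43.9668       219.8340
  6        53.75        42.2352       253.4109
  7        53.75        40.5717       284.0020
  8     1,053.75       764.0675     6,112.5403
  Σ                  1,085.4891     7,346.6349
P = 1,085.4891; D_Mac = 6.76804 half-year periods = 3.38402 yrs; D_mod = 3.38402/(1+0.041) = 3.25074 yrs.
ΔP/P ≈ -D_mod · Δy = -3.25074 × (+0.004) = -0.013003 = -1.3003%.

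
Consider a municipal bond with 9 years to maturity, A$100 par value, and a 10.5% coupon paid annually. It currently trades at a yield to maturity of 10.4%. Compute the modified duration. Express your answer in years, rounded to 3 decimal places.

Periodic yield y = 0.104. First find Macaulay duration:
  t   CF        PV=CF/(1+0.104)^t    t·PV
  1        10.50         9.5109         9.5109
  2        10.50         8.6149        17.2298
  3        10.50         7.8034        23.4101
  4        10.50         7.0683        28.2731
  5        10.50         6.4024        32.0121
  6        10.50         5.7993        34.7957
  7        10.50         5.2530        36.7709
  8        10.50         4.7581        38.0651
  9       110.50        45.3566       408.2095
  Σ                    100.5669       628.2772
P = 100.5669; Macaulay duration = 628.2772 / 100.5669 = 6.24736 years.
Modified duration = D_Mac / (1 + y) = 6.24736 / 1.104 = 5.65884 years.

5.659 years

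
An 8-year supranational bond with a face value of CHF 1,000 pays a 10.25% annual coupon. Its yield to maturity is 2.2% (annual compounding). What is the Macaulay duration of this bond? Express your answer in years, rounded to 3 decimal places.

Periodic yield y = 0.022. Discount each cash flow and weight by its year:
  t   CF        PV=CF/(1+0.022)^t    t·PV
  1       102.50       100.2935       100.2935
  2       102.50        98.1346       196.2692
  3       102.50        96.0221       288.0663
  4       102.50        93.9551       375.8203
  5       102.50        91.9326       459.6628
  6       102.50        89.9536       539.7215
  7       102.50        88.0172       616.1205
  8     1,102.50       926.3422     7,410.7373
  Σ                  1,584.6508     9,986.6915
Price P = Σ PV = 1,584.6508.
Macaulay duration = Σ(t·PV) / P = 9,986.6915 / 1,584.6508 = 6.30214 years.

6.302 years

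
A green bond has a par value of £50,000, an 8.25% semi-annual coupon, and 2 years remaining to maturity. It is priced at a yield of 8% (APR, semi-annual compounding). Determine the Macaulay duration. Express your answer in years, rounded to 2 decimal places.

Periodic yield y = 0.04. Discount each cash flow and weight by its period:
  t   CF        PV=CF/(1+0.04)^t    t·PV
  1     2,062.50     1,983.1731     1,983.1731
  2     2,062.50     1,906.8972     3,813.7944
  3     2,062.50     1,833.5550     5,500.6650
  4    52,062.50    44,503.2432   178,012.9728
  Σ                 50,226.8685   189,310.6052
Price P = Σ PV = 50,226.8685.
Macaulay duration = Σ(t·PV) / P = 189,310.6052 / 50,226.8685 = 3.76911 half-year periods.
In years: 3.76911 / 2 = 1.88456 years.

1.88 years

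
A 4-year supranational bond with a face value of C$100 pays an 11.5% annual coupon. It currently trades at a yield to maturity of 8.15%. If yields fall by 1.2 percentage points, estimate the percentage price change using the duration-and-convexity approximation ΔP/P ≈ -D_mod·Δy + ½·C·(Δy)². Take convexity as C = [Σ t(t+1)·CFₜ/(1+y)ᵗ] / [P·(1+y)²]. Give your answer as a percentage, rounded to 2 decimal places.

+3.93%

With y = 0.0815:
  t   CF        PV=CF/(1+0.0815)^t    t·PV        t(t+1)·PV
  1        11.50        10.6334        10.6334          21.2668
  2        11.50         9.8321        19.6641          58.9924
  3        11.50         9.0911        27.2734         109.0937
  4       111.50        81.5021       326.0084       1,630.0419
  Σ                    111.0587       383.5793       1,819.3947
P = 111.0587; D_Mac = 3.45384 yrs; D_mod = 3.19357 yrs; C = 14.00623.
Duration effect: -3.19357 × (-0.012) = +0.038323
Convexity effect: 0.5 × 14.00623 × (-0.012)² = +0.0010084
ΔP/P ≈ +0.038323 + 0.0010084 = +0.039331 = +3.9331%.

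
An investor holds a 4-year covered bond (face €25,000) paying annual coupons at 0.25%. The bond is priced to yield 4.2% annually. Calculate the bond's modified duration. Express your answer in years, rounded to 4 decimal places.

Periodic yield y = 0.042. First find Macaulay duration:
  t   CF        PV=CF/(1+0.042)^t    t·PV
  1        62.50        59.9808        59.9808
  2        62.50        57.5632       115.1263
  3        62.50        55.2429       165.7288
  4    25,062.50    21,259.5229    85,038.0916
  Σ                 21,432.3098    85,378.9276
P = 21,432.3098; Macaulay duration = 85,378.9276 / 21,432.3098 = 3.98365 years.
Modified duration = D_Mac / (1 + y) = 3.98365 / 1.042 = 3.82309 years.

3.8231 years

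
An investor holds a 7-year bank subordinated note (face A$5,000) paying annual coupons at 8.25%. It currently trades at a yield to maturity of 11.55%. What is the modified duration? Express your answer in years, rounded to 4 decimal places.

Periodic yield y = 0.1155. First find Macaulay duration:
  t   CF        PV=CF/(1+0.1155)^t    t·PV
  1       412.50       369.7893       369.7893
  2       412.50       331.5010       663.0019
  3       412.50       297.1770       891.5311
  4       412.50       266.4070     1,065.6281
  5       412.50       238.8230     1,194.1148
  6       412.50       214.0950     1,284.5699
  7     5,412.50     2,518.3198    17,628.2389
  Σ                  4,236.1121    23,096.8740
P = 4,236.1121; Macaulay duration = 23,096.8740 / 4,236.1121 = 5.45238 years.
Modified duration = D_Mac / (1 + y) = 5.45238 / 1.1155 = 4.88783 years.

4.8878 years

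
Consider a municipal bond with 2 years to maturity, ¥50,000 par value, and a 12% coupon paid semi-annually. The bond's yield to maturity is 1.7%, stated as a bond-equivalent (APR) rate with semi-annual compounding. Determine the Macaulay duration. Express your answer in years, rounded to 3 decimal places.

1.852 years

Periodic yield y = 0.0085. Discount each cash flow and weight by its period:
  t   CF        PV=CF/(1+0.0085)^t    t·PV
  1     3,000.00     2,974.7149     2,974.7149
  2     3,000.00     2,949.6430     5,899.2859
  3     3,000.00     2,924.7823     8,774.3469
  4    53,000.00    51,235.6511   204,942.6043
  Σ                 60,084.7913   222,590.9521
Price P = Σ PV = 60,084.7913.
Macaulay duration = Σ(t·PV) / P = 222,590.9521 / 60,084.7913 = 3.70461 half-year periods.
In years: 3.70461 / 2 = 1.85231 years.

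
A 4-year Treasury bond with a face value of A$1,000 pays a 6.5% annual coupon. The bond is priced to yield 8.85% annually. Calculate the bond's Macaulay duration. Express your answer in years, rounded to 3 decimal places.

3.633 years

Periodic yield y = 0.0885. Discount each cash flow and weight by its year:
  t   CF        PV=CF/(1+0.0885)^t    t·PV
  1        65.00        59.7152        59.7152
  2        65.00        54.8601       109.7202
  3        65.00        50.3997       151.1991
  4     1,065.00       758.6402     3,034.5610
  Σ                    923.6152     3,355.1955
Price P = Σ PV = 923.6152.
Macaulay duration = Σ(t·PV) / P = 3,355.1955 / 923.6152 = 3.63268 years.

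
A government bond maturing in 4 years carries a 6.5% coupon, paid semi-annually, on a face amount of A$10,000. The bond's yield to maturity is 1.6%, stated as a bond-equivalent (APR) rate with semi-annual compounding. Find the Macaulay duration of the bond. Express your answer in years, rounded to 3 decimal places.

3.626 years

Periodic yield y = 0.008. Discount each cash flow and weight by its period:
  t   CF        PV=CF/(1+0.008)^t    t·PV
  1       325.00       322.4206       322.4206
  2       325.00       319.8617       639.7235
  3       325.00       317.3232       951.9695
  4       325.00       314.8047     1,259.2189
  5       325.00       312.3063     1,561.5313
  6       325.00       309.8276     1,858.9659
  7       325.00       307.3687     2,151.5809
  8    10,325.00     9,687.3681    77,498.9450
  Σ                 11,891.2810    86,244.3556
Price P = Σ PV = 11,891.2810.
Macaulay duration = Σ(t·PV) / P = 86,244.3556 / 11,891.2810 = 7.25274 half-year periods.
In years: 7.25274 / 2 = 3.62637 years.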